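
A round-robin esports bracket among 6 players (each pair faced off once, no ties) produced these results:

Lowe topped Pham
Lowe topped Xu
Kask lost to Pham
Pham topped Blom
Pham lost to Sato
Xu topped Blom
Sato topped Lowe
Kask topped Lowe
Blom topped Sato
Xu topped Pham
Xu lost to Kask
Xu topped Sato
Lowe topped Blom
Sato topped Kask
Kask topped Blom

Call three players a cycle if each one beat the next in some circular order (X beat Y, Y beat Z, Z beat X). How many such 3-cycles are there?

Win totals: Lowe 3, Blom 1, Pham 2, Xu 3, Sato 3, Kask 3.
A player with w wins dominates both others in C(w,2) triples; summing gives 3 + 0 + 1 + 3 + 3 + 3 = 13 transitive triples.
Total triples C(6,3) = 20, so cyclic triples = 20 − 13 = 7.

7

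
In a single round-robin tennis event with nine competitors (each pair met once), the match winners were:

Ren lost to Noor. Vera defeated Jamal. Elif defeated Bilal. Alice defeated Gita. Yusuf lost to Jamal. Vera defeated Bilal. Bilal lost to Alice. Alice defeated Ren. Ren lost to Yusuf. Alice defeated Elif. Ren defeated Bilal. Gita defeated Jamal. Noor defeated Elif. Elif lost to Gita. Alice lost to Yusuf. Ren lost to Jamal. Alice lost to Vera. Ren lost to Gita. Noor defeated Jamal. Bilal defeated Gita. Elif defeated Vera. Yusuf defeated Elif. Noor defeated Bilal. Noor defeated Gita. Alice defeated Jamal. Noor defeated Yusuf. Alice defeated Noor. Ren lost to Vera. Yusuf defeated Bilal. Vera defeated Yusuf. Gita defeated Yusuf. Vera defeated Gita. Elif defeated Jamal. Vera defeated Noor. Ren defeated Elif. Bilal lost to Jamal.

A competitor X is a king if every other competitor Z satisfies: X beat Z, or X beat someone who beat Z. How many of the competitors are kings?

5

Noor reaches everyone (king).
Gita cannot reach Noor in two steps.
Vera reaches everyone (king).
Ren cannot reach Noor, Alice, Yusuf in two steps.
Elif reaches everyone (king).
Alice reaches everyone (king).
Bilal cannot reach Noor, Vera, Alice in two steps.
Yusuf reaches everyone (king).
Jamal cannot reach Noor, Vera in two steps.
Kings: Noor, Vera, Elif, Alice, Yusuf — 5.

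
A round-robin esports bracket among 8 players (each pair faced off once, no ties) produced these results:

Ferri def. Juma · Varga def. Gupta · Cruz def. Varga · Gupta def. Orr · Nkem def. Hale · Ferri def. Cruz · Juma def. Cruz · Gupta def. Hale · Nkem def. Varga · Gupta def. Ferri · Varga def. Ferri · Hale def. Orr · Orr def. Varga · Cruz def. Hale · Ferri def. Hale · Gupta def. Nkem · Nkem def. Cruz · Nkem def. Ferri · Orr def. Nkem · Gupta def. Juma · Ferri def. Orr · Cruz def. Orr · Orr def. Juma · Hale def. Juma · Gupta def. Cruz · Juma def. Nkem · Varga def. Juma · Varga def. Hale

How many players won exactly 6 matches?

1

Win totals: Nkem 4, Hale 2, Juma 2, Ferri 4, Cruz 3, Orr 3, Varga 4, Gupta 6.
Exactly 6: Gupta — 1 player.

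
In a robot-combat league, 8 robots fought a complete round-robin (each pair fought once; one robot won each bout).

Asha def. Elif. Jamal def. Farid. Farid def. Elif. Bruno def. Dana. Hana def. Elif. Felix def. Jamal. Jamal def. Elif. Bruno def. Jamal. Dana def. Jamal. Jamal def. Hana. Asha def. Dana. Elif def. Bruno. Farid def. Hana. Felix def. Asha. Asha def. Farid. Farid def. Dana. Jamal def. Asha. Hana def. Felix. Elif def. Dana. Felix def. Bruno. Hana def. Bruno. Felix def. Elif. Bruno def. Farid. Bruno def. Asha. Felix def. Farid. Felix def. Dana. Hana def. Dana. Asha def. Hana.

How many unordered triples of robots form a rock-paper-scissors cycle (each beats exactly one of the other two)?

13

Win totals: Farid 3, Bruno 4, Asha 4, Jamal 4, Dana 1, Felix 6, Hana 4, Elif 2.
A robot with w wins dominates both others in C(w,2) triples; summing gives 3 + 6 + 6 + 6 + 0 + 15 + 6 + 1 = 43 transitive triples.
Total triples C(8,3) = 56, so cyclic triples = 56 − 43 = 13.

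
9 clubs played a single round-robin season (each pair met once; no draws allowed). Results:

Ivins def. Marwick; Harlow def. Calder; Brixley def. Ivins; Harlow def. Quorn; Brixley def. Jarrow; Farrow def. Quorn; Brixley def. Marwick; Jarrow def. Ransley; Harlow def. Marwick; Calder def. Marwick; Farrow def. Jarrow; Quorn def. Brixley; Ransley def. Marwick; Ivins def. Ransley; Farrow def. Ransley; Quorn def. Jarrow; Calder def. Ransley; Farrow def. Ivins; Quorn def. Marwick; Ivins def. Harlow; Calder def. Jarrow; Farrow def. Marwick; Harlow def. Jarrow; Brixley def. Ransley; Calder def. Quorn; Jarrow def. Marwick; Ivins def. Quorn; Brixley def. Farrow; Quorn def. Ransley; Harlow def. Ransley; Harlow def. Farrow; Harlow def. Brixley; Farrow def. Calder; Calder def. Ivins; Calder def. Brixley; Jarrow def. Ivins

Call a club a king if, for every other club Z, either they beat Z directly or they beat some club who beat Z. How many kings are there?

5

Brixley reaches everyone (king).
Jarrow cannot reach Brixley, Farrow, Calder in two steps.
Harlow reaches everyone (king).
Ivins reaches everyone (king).
Quorn cannot reach Harlow, Calder in two steps.
Marwick cannot reach Brixley, Jarrow, Harlow, Ivins, Quorn, Farrow, Ransley, Calder in two steps.
Farrow reaches everyone (king).
Ransley cannot reach Brixley, Jarrow, Harlow, Ivins, Quorn, Farrow, Calder in two steps.
Calder reaches everyone (king).
Kings: Brixley, Harlow, Ivins, Farrow, Calder — 5.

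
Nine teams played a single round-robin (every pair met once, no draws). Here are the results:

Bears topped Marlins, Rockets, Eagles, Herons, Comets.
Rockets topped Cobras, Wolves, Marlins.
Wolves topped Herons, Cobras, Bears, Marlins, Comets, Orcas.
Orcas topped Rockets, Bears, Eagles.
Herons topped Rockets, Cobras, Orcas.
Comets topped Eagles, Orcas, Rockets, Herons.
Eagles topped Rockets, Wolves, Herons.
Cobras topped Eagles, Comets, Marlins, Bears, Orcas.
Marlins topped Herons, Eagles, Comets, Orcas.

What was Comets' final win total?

4

Comets' results: beat Orcas, Rockets, Herons, Eagles; lost to Cobras, Marlins, Bears, Wolves.
That is 4 wins.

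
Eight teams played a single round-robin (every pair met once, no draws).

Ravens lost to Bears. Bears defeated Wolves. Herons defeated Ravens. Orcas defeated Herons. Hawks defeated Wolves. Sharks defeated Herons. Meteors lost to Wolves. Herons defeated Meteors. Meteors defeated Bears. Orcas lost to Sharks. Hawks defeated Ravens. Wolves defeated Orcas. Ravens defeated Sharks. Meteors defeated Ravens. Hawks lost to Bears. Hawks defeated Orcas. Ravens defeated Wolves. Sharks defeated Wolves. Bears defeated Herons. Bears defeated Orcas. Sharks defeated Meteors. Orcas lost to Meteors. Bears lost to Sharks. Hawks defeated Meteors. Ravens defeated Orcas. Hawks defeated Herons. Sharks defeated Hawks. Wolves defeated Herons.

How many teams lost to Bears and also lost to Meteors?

2

Bears beat: Wolves, Hawks, Ravens, Herons, Orcas.
Meteors beat: Ravens, Bears, Orcas.
Both beat: Ravens, Orcas — 2.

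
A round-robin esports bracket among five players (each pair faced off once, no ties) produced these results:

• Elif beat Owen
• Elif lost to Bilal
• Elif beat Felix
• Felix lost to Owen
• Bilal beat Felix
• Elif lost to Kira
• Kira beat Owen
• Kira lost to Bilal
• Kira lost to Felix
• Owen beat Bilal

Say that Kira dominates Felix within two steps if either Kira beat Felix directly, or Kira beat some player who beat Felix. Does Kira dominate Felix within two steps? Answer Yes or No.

Yes

Kira did not beat Felix directly.
Kira beat Owen, Elif. Of those, Owen beat Felix.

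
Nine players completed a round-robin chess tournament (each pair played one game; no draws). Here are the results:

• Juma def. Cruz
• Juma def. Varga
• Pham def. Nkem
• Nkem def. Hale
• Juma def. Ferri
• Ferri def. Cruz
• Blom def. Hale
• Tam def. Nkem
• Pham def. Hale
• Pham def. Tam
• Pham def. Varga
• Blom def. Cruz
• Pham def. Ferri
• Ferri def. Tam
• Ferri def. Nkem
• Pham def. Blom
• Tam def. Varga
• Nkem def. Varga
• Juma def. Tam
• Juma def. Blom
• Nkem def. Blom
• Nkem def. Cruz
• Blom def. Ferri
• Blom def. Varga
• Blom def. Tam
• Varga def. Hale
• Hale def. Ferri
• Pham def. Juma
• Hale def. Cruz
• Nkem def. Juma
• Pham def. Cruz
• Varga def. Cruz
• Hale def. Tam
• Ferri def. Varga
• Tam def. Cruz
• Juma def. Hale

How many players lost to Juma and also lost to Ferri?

Juma beat: Blom, Ferri, Varga, Hale, Cruz, Tam.
Ferri beat: Nkem, Varga, Cruz, Tam.
Both beat: Varga, Cruz, Tam — 3.

3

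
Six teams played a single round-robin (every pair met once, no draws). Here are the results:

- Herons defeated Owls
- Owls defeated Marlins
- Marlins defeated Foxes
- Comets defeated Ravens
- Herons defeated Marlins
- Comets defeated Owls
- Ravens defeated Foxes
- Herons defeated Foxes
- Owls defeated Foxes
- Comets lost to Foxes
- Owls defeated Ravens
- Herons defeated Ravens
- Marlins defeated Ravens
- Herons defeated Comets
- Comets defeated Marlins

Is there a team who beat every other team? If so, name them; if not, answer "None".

Herons has 5 wins out of 5 opponents — a perfect record.

Herons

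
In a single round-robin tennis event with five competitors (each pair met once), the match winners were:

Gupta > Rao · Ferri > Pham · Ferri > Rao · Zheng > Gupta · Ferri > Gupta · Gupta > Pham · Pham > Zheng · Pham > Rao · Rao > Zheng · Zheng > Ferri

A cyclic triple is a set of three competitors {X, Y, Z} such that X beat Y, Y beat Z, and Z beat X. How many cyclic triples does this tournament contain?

4

Of the C(5,3) = 10 triples, the cyclic ones are: {Ferri, Zheng, Rao}; {Ferri, Zheng, Pham}; {Zheng, Rao, Gupta}; {Zheng, Gupta, Pham}.
That is 4.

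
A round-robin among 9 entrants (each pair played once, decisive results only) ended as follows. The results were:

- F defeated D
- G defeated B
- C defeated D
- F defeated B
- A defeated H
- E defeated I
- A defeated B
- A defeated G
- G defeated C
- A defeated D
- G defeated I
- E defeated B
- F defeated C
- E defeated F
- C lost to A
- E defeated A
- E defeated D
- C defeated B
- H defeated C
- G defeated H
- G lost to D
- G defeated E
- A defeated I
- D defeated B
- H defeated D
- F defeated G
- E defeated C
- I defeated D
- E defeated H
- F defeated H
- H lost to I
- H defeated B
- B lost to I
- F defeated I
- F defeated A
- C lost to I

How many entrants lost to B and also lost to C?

B beat: no one.
C beat: B, D.
No one was beaten by both.

0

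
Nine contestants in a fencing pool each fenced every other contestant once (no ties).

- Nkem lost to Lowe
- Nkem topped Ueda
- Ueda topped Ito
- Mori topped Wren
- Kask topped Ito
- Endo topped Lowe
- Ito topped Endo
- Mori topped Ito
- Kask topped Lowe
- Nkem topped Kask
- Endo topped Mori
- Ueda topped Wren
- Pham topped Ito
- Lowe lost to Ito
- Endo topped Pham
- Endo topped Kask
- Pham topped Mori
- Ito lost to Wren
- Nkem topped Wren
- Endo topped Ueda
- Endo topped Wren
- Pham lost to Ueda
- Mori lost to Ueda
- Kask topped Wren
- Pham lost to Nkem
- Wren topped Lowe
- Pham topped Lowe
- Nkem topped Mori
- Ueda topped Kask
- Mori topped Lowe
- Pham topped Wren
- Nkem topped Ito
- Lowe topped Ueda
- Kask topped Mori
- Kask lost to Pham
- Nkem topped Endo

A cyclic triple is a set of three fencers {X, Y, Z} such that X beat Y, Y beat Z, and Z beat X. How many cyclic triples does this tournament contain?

Win totals: Nkem 7, Endo 6, Mori 3, Kask 4, Ueda 5, Ito 2, Lowe 2, Wren 2, Pham 5.
A fencer with w wins dominates both others in C(w,2) triples; summing gives 21 + 15 + 3 + 6 + 10 + 1 + 1 + 1 + 10 = 68 transitive triples.
Total triples C(9,3) = 84, so cyclic triples = 84 − 68 = 16.

16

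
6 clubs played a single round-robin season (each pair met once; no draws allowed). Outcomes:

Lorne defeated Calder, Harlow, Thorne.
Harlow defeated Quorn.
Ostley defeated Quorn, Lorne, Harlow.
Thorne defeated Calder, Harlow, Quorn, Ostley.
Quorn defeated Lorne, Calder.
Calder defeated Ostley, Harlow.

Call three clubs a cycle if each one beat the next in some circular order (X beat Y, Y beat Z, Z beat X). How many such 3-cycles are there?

6

Of the C(6,3) = 20 triples, the cyclic ones are: {Ostley, Thorne, Lorne}; {Ostley, Quorn, Calder}; {Ostley, Lorne, Calder}; {Thorne, Quorn, Lorne}; {Quorn, Lorne, Harlow}; {Quorn, Calder, Harlow}.
That is 6.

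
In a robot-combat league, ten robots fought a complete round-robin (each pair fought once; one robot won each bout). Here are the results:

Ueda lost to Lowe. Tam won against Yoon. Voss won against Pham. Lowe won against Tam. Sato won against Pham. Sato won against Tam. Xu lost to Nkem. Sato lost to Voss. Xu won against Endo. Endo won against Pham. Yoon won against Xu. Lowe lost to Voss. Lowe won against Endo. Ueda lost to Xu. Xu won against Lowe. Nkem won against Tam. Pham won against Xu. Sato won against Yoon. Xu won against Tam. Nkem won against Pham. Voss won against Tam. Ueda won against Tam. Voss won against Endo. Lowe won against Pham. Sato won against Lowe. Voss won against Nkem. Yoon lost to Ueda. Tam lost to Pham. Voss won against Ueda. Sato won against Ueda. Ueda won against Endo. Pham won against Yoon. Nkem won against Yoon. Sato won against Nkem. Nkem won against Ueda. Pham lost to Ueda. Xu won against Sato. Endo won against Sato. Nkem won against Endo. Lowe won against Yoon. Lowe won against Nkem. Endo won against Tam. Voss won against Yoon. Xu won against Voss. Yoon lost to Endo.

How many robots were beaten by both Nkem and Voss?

Nkem beat: Yoon, Endo, Pham, Xu, Ueda, Tam.
Voss beat: Yoon, Endo, Sato, Pham, Ueda, Nkem, Tam, Lowe.
Both beat: Yoon, Endo, Pham, Ueda, Tam — 5.

5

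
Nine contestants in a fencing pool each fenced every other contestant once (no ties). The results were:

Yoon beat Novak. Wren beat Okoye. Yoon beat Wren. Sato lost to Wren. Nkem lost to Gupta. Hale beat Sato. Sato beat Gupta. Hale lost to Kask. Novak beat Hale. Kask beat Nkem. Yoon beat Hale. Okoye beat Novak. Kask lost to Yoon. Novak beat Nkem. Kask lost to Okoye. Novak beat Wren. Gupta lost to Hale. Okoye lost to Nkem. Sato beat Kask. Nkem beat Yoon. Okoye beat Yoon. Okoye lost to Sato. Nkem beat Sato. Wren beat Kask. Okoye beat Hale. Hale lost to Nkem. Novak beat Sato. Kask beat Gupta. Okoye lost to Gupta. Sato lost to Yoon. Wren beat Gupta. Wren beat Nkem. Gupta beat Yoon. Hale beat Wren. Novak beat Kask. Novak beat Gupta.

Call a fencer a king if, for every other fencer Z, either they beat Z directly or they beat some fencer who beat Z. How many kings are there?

Yoon reaches everyone (king).
Nkem reaches everyone (king).
Okoye reaches everyone (king).
Novak reaches everyone (king).
Sato cannot reach Wren in two steps.
Kask cannot reach Novak in two steps.
Hale cannot reach Novak in two steps.
Gupta reaches everyone (king).
Wren reaches everyone (king).
Kings: Yoon, Nkem, Okoye, Novak, Gupta, Wren — 6.

6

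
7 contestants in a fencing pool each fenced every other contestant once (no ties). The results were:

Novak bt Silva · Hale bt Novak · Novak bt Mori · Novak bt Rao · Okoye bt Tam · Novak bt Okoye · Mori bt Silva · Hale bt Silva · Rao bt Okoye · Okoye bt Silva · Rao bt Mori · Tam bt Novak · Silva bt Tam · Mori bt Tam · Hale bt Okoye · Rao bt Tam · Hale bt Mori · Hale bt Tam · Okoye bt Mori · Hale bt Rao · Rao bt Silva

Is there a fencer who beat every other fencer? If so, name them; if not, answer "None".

Hale has 6 wins out of 6 opponents — a perfect record.

Hale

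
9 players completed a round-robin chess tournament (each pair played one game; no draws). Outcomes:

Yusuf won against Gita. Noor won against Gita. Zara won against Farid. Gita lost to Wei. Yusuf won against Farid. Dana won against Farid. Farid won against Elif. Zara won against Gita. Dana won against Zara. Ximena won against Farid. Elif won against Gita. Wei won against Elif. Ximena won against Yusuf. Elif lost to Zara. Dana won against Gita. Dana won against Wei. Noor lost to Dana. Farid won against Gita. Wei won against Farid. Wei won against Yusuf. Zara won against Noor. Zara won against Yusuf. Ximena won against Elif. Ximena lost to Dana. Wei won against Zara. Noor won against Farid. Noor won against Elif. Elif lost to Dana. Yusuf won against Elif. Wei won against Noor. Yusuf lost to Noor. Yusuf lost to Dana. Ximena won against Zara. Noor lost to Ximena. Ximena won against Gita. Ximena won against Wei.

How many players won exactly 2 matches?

1

Win totals: Farid 2, Yusuf 3, Elif 1, Zara 5, Gita 0, Noor 4, Dana 8, Ximena 7, Wei 6.
Exactly 2: Farid — 1 player.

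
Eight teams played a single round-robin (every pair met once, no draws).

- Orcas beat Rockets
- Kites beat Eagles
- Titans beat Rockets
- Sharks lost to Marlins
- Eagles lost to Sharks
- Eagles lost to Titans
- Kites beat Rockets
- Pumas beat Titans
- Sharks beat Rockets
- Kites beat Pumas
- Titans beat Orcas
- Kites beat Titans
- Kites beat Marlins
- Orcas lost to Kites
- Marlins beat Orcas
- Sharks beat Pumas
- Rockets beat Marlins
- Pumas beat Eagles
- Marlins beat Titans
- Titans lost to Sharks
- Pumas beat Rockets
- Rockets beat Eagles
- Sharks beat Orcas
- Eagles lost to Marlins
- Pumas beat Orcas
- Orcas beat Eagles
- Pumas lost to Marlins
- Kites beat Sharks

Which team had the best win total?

Win totals: Orcas 2, Eagles 0, Rockets 2, Kites 7, Sharks 5, Pumas 4, Marlins 5, Titans 3.
Kites leads with 7 wins (next highest: 5).

Kites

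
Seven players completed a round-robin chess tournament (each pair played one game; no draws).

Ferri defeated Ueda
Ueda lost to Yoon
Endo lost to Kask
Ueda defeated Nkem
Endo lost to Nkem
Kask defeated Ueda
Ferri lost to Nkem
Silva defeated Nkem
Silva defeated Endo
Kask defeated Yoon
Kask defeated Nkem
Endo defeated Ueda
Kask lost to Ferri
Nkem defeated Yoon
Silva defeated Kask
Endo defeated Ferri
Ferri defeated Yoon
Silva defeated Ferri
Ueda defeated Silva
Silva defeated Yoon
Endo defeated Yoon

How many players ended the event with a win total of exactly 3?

Win totals: Endo 3, Ferri 3, Kask 4, Ueda 2, Nkem 3, Yoon 1, Silva 5.
Exactly 3: Endo, Ferri, Nkem — 3 players.

3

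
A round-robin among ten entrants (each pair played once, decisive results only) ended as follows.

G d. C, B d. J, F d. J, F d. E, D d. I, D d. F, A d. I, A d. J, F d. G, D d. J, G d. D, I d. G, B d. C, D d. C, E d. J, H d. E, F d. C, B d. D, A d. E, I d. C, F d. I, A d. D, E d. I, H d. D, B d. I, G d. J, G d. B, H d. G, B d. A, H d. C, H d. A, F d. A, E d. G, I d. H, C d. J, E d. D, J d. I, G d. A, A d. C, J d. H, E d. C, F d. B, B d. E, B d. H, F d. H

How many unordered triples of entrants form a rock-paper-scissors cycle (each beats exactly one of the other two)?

21

Win totals: A 5, B 7, C 1, D 4, E 5, F 8, G 5, H 5, I 3, J 2.
An entrant with w wins dominates both others in C(w,2) triples; summing gives 10 + 21 + 0 + 6 + 10 + 28 + 10 + 10 + 3 + 1 = 99 transitive triples.
Total triples C(10,3) = 120, so cyclic triples = 120 − 99 = 21.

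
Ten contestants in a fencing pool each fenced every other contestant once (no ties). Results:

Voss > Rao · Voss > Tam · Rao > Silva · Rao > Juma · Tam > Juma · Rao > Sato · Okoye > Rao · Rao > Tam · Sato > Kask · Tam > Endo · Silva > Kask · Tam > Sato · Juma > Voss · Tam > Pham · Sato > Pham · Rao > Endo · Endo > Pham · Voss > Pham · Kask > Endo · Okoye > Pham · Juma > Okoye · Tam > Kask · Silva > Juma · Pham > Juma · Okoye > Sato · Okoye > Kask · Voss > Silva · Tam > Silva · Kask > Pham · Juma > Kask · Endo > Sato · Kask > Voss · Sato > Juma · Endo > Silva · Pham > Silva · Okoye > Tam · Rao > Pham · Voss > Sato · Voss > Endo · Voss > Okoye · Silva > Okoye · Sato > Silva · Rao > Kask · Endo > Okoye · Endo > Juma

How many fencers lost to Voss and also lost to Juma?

1

Voss beat: Sato, Rao, Endo, Okoye, Silva, Pham, Tam.
Juma beat: Okoye, Kask, Voss.
Both beat: Okoye — 1.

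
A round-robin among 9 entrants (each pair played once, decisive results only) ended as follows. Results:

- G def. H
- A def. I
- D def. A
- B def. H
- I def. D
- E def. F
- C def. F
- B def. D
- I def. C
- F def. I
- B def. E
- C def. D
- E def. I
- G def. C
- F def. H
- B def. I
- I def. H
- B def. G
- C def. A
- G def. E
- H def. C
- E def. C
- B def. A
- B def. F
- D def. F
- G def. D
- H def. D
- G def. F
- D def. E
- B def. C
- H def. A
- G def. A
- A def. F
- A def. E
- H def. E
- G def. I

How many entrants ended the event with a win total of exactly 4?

Win totals: A 3, B 8, C 3, D 3, E 3, F 2, G 7, H 4, I 3.
Exactly 4: H — 1 entrant.

1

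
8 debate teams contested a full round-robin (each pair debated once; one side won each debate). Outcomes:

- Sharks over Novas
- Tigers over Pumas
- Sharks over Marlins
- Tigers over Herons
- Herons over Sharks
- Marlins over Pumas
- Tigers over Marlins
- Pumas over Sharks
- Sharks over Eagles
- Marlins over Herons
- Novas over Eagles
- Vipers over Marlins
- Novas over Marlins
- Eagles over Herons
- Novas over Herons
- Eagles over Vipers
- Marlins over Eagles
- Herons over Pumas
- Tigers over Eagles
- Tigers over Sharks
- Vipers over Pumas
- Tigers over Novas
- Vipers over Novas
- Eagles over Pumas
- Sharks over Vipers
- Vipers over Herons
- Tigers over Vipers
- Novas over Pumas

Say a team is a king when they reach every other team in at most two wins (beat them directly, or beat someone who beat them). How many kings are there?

Sharks cannot reach Tigers in two steps.
Herons cannot reach Tigers in two steps.
Eagles cannot reach Tigers in two steps.
Novas cannot reach Tigers in two steps.
Vipers cannot reach Tigers in two steps.
Tigers reaches everyone (king).
Pumas cannot reach Herons, Tigers in two steps.
Marlins cannot reach Novas, Tigers in two steps.
Kings: Tigers — 1.

1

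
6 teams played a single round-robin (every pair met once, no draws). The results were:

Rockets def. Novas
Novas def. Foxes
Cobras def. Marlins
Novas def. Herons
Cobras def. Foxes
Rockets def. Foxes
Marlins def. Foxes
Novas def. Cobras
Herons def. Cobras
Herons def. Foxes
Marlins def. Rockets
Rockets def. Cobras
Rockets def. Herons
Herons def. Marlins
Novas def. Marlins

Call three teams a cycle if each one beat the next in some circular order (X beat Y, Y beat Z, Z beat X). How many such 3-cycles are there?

Of the C(6,3) = 20 triples, the cyclic ones are: {Marlins, Novas, Rockets}; {Marlins, Cobras, Rockets}; {Marlins, Herons, Rockets}.
That is 3.

3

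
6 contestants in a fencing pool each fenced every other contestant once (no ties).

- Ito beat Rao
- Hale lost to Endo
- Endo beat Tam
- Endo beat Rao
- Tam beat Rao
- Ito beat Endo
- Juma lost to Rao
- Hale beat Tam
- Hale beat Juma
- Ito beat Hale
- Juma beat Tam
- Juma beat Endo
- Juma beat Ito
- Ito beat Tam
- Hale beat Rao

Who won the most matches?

Win totals: Hale 3, Tam 1, Juma 3, Ito 4, Endo 3, Rao 1.
Ito leads with 4 wins (next highest: 3).

Ito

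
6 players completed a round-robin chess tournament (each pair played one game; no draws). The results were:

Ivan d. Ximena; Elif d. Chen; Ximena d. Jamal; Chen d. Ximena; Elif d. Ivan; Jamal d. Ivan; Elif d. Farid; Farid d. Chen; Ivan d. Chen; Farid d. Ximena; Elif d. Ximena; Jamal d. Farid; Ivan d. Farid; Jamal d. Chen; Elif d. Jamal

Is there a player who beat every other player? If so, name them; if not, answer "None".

Elif has 5 wins out of 5 opponents — a perfect record.

Elif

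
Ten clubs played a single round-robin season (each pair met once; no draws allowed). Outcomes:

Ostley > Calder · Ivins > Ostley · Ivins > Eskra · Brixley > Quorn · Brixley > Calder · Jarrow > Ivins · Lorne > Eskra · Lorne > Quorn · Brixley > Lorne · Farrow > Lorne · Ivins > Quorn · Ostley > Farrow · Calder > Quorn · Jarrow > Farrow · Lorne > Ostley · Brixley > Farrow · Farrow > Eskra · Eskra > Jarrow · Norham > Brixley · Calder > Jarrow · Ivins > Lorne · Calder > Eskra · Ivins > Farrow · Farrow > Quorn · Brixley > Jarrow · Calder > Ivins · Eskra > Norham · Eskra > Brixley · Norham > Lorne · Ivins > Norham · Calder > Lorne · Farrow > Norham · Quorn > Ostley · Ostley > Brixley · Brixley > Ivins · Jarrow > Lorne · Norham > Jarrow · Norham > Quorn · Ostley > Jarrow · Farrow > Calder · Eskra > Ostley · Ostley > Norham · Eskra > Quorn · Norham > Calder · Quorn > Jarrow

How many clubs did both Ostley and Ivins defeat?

Ostley beat: Jarrow, Norham, Farrow, Calder, Brixley.
Ivins beat: Quorn, Eskra, Norham, Farrow, Lorne, Ostley.
Both beat: Norham, Farrow — 2.

2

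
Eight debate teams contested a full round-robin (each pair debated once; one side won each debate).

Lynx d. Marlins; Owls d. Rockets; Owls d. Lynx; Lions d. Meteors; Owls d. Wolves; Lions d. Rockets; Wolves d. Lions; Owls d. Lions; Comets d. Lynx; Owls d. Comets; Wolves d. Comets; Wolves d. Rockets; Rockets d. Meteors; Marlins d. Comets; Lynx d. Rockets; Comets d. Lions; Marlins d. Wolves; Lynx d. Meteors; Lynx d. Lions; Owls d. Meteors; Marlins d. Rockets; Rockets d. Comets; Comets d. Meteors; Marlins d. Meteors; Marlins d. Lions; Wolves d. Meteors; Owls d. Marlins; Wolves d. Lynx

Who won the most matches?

Owls

Win totals: Wolves 5, Marlins 5, Meteors 0, Lynx 4, Rockets 2, Lions 2, Comets 3, Owls 7.
Owls leads with 7 wins (next highest: 5).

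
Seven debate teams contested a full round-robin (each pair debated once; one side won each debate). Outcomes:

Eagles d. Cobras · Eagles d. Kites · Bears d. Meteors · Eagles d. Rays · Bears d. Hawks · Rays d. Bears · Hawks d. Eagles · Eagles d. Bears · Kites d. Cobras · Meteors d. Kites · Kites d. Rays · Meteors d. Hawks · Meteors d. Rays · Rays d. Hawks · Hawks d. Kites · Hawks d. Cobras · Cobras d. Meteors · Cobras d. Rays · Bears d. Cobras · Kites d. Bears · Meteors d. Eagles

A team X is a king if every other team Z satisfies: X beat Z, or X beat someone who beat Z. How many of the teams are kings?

Bears reaches everyone (king).
Kites cannot reach Eagles in two steps.
Hawks reaches everyone (king).
Cobras reaches everyone (king).
Meteors reaches everyone (king).
Eagles reaches everyone (king).
Rays reaches everyone (king).
Kings: Bears, Hawks, Cobras, Meteors, Eagles, Rays — 6.

6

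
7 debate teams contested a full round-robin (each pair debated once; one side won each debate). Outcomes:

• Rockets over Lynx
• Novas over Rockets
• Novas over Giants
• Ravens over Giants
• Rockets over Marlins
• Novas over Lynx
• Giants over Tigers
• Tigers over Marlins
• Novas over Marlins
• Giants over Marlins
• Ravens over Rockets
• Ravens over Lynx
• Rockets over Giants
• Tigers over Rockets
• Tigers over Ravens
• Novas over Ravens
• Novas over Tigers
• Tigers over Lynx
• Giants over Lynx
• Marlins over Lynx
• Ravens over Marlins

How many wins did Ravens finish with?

4

Ravens' results: beat Lynx, Rockets, Giants, Marlins; lost to Tigers, Novas.
That is 4 wins.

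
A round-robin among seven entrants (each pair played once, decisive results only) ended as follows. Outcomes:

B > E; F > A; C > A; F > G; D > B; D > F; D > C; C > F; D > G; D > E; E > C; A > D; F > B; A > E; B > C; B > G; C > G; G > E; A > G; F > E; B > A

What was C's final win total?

C's results: beat A, F, G; lost to B, D, E.
That is 3 wins.

3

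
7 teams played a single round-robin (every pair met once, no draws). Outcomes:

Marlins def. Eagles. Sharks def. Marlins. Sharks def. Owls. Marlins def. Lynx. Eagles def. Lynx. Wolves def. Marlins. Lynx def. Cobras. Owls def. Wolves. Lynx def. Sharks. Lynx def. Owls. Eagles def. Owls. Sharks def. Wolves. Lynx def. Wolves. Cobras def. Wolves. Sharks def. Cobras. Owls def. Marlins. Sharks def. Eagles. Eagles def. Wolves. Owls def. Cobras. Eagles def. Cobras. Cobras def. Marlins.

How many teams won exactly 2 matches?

Win totals: Owls 3, Wolves 1, Marlins 2, Cobras 2, Sharks 5, Eagles 4, Lynx 4.
Exactly 2: Marlins, Cobras — 2 teams.

2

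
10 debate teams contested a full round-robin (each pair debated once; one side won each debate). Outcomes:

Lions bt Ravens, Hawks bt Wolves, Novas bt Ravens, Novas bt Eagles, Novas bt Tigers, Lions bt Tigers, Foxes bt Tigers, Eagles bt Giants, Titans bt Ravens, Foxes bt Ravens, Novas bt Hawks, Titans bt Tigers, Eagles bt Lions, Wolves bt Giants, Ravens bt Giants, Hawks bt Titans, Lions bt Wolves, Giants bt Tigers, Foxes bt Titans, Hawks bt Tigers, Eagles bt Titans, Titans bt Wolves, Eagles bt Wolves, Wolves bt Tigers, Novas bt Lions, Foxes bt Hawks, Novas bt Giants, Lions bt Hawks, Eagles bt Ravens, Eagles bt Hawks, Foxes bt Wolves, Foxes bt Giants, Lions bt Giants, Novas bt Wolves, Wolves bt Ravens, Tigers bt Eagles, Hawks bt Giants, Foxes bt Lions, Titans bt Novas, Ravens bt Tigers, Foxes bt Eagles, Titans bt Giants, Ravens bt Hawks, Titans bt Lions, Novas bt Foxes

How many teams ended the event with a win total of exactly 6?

Win totals: Novas 8, Hawks 4, Wolves 3, Lions 5, Tigers 1, Foxes 8, Eagles 6, Giants 1, Titans 6, Ravens 3.
Exactly 6: Eagles, Titans — 2 teams.

2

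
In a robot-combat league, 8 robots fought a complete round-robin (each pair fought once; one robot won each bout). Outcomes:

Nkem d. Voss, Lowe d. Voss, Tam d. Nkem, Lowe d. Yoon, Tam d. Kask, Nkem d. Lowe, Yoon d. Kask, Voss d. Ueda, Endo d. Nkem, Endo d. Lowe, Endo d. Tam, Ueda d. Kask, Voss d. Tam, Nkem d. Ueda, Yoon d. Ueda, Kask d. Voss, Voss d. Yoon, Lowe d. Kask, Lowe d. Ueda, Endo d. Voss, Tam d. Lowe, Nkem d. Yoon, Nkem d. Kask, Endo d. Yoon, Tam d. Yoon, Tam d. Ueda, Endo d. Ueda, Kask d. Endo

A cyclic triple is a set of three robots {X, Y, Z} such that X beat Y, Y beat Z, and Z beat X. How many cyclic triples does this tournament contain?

10

Win totals: Tam 5, Lowe 4, Endo 6, Yoon 2, Kask 2, Ueda 1, Nkem 5, Voss 3.
A robot with w wins dominates both others in C(w,2) triples; summing gives 10 + 6 + 15 + 1 + 1 + 0 + 10 + 3 = 46 transitive triples.
Total triples C(8,3) = 56, so cyclic triples = 56 − 46 = 10.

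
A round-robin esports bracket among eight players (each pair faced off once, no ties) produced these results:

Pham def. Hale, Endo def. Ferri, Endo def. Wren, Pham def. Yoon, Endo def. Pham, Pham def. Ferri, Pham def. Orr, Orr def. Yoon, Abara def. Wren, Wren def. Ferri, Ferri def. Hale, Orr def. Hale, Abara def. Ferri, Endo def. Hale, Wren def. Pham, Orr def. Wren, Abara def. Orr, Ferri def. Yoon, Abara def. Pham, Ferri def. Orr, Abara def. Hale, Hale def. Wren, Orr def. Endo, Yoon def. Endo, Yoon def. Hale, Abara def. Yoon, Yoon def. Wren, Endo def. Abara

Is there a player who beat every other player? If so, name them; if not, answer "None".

Highest win total is Abara with 6 (out of 7 possible).
Abara lost to Endo, so no player went undefeated.

None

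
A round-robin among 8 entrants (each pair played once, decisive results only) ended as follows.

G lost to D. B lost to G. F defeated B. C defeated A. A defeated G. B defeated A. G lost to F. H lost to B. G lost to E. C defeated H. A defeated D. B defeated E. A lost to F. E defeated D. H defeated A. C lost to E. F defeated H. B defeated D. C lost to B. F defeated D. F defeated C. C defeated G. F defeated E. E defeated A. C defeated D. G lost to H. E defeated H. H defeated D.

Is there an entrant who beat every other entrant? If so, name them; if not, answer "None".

F has 7 wins out of 7 opponents — a perfect record.

F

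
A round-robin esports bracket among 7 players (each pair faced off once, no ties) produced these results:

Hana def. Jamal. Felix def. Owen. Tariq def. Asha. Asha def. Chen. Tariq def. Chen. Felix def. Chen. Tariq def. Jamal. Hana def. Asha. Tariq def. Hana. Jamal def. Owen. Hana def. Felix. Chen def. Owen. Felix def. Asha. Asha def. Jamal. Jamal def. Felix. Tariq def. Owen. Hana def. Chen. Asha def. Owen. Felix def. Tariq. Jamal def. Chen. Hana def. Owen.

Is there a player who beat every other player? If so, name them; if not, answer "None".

None

Highest win total is Tariq with 5 (out of 6 possible).
Tariq lost to Felix, so no player went undefeated.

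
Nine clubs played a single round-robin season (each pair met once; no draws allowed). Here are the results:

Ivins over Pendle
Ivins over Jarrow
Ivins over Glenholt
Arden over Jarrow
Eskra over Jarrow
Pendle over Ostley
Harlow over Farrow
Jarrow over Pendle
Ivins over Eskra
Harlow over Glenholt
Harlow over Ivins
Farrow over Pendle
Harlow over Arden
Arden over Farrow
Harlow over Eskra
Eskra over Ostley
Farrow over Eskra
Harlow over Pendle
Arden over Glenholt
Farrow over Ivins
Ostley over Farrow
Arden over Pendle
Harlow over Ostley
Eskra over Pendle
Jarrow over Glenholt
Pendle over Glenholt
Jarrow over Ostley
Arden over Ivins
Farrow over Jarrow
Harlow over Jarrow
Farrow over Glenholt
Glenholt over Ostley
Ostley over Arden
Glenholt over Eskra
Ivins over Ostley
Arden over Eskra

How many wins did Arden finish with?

6

Arden's results: beat Eskra, Jarrow, Farrow, Glenholt, Pendle, Ivins; lost to Ostley, Harlow.
That is 6 wins.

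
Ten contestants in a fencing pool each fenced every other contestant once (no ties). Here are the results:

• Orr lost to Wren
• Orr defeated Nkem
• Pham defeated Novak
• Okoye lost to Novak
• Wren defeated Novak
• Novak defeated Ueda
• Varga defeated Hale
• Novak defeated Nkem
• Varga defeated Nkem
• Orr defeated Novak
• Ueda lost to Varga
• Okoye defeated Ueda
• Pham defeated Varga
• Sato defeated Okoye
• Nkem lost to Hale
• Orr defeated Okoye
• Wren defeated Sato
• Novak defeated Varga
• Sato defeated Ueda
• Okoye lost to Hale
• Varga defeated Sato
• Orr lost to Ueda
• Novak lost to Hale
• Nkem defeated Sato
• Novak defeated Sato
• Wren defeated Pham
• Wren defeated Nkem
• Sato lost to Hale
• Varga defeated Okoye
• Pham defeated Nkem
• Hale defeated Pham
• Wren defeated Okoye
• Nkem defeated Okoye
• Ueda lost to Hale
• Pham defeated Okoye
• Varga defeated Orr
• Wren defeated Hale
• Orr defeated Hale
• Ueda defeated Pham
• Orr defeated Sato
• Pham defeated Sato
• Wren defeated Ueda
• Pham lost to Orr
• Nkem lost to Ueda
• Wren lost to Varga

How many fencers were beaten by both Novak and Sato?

Novak beat: Varga, Nkem, Ueda, Okoye, Sato.
Sato beat: Ueda, Okoye.
Both beat: Ueda, Okoye — 2.

2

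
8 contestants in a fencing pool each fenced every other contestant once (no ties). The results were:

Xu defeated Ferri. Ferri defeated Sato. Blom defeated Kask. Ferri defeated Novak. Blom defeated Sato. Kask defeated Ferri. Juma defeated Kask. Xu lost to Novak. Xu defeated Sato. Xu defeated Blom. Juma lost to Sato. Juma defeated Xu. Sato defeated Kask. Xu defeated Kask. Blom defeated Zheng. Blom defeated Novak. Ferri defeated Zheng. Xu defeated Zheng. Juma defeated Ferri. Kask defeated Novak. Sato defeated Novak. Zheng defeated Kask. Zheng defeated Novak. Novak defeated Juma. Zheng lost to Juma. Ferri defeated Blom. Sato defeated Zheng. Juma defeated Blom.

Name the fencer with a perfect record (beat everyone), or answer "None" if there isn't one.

None

Highest win total is Xu with 5 (out of 7 possible).
Xu lost to Juma, Novak, so no fencer went undefeated.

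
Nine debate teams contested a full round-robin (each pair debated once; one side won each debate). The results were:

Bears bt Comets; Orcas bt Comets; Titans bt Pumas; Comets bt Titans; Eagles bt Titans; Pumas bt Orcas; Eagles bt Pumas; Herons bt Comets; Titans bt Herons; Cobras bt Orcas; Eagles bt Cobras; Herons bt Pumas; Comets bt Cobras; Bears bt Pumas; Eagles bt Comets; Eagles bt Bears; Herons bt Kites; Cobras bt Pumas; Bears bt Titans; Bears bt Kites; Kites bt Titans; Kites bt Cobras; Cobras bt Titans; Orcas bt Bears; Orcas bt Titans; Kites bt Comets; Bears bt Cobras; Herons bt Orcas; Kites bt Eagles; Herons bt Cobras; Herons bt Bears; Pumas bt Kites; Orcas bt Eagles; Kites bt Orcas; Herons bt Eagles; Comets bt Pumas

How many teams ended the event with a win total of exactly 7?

1

Win totals: Comets 3, Pumas 2, Orcas 4, Eagles 5, Titans 2, Bears 5, Herons 7, Kites 5, Cobras 3.
Exactly 7: Herons — 1 team.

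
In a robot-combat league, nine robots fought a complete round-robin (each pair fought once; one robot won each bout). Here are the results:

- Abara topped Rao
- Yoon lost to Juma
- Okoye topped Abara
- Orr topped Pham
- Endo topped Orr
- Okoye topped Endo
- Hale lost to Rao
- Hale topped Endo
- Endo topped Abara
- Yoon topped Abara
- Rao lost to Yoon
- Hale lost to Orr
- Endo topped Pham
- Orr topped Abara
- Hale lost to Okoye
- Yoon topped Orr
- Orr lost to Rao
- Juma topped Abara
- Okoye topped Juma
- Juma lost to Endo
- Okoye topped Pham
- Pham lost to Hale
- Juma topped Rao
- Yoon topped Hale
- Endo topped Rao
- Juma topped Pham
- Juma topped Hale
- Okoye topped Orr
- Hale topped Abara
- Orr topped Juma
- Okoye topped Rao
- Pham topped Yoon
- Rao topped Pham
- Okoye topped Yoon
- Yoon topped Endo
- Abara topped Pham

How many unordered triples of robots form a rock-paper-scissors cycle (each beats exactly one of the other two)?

13

Win totals: Okoye 8, Rao 3, Abara 2, Endo 5, Yoon 5, Hale 3, Orr 4, Juma 5, Pham 1.
A robot with w wins dominates both others in C(w,2) triples; summing gives 28 + 3 + 1 + 10 + 10 + 3 + 6 + 10 + 0 = 71 transitive triples.
Total triples C(9,3) = 84, so cyclic triples = 84 − 71 = 13.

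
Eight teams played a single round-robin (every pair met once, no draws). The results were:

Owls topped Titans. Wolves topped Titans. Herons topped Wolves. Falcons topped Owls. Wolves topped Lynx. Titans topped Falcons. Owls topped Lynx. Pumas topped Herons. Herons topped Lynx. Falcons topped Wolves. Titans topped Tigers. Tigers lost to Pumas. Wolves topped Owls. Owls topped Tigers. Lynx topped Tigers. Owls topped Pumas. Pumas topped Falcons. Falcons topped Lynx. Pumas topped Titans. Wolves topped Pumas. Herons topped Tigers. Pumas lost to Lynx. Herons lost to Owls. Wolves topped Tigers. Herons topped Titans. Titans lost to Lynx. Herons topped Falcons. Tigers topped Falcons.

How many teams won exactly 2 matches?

Win totals: Owls 5, Tigers 1, Pumas 4, Falcons 3, Titans 2, Wolves 5, Lynx 3, Herons 5.
Exactly 2: Titans — 1 team.

1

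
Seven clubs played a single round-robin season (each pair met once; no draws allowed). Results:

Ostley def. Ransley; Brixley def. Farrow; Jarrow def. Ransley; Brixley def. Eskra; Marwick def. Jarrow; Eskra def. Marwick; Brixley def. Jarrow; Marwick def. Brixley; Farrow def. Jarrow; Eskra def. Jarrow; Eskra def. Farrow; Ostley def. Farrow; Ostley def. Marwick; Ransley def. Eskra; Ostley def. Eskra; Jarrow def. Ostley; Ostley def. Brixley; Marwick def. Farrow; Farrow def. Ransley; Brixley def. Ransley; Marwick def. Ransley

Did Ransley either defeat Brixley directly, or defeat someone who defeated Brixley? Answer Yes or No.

No

Ransley did not beat Brixley directly.
Ransley beat Eskra, but each of them lost to Brixley. No two-step path.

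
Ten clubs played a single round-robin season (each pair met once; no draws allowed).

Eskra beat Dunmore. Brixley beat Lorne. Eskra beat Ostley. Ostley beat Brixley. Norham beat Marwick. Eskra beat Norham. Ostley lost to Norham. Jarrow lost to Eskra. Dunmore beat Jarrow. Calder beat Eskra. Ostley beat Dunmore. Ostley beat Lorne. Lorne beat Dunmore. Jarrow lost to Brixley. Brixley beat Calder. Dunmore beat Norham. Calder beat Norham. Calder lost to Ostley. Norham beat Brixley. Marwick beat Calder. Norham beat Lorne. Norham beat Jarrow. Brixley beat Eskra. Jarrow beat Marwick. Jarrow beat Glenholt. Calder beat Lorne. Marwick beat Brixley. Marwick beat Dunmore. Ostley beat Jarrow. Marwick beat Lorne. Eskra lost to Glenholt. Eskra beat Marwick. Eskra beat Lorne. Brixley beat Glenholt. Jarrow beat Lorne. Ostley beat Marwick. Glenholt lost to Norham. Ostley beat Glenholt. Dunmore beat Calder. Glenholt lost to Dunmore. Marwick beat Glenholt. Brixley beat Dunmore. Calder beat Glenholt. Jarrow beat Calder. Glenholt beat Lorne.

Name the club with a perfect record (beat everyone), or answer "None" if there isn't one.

None

Highest win total is Ostley with 7 (out of 9 possible).
Ostley lost to Eskra, Norham, so no club went undefeated.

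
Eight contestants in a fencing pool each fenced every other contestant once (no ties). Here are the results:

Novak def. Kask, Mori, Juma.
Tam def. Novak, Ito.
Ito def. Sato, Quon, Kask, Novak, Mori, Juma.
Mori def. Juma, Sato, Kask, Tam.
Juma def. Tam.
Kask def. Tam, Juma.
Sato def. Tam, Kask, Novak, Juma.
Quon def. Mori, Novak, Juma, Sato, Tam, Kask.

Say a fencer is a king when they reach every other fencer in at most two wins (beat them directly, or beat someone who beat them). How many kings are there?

3

Novak cannot reach Ito, Quon in two steps.
Ito reaches everyone (king).
Quon reaches everyone (king).
Tam reaches everyone (king).
Juma cannot reach Quon, Mori, Kask, Sato in two steps.
Mori cannot reach Quon in two steps.
Kask cannot reach Quon, Mori, Sato in two steps.
Sato cannot reach Quon in two steps.
Kings: Ito, Quon, Tam — 3.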